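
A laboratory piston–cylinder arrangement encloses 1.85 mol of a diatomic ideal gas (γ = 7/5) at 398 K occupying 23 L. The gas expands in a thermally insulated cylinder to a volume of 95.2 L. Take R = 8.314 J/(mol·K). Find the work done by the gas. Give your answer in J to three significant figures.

Adiabatic: TV^(γ−1) = const with γ = 7/5.
T₂ = T₁ (V₁/V₂)^(γ−1) = 398 × (23/95.2)^0.4 = 398 × 0.5665 = 225.5 K.
W_by = nCᵥ(T₁ − T₂) = (1.85)(20.79)(398 − 225.5) = 6634 J.

W ≈ 6630 J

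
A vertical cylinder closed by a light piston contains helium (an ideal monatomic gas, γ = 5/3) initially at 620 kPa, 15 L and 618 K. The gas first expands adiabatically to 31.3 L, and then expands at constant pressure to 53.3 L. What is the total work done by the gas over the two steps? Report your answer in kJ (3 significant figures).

Step 1 (adiabatic): W = (P₁V₁ − P₂V₂)/(γ−1) = (9300 − 5695)/0.667 = 5407 J.
After step 1: P = 182 kPa, V = 31.3 L, T = 378.5 K.
Step 2 (isobaric): W = PΔV = (182 kPa)(53.3 − 31.3 L) = 4003 J.
W_total = 5407 + 4003 = 9410 J.

W_total ≈ 9.41 kJ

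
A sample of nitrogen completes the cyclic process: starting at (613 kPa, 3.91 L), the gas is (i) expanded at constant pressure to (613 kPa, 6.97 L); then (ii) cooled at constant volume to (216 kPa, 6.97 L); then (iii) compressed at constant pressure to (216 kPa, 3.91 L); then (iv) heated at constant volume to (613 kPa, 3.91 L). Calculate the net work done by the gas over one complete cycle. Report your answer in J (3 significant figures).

W_net ≈ 1210 J

Constant-volume legs do no work.
W(i) = (613)(6.97 − 3.91) = 1876 J; W(iii) = (216)(3.91 − 6.97) = -661 J.
W_net = 1876 − 661 = 1215 J (the clockwise enclosed area).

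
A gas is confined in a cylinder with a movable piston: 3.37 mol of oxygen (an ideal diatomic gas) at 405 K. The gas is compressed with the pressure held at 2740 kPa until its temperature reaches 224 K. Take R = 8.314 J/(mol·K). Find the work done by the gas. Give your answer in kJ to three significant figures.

W ≈ -5.07 kJ

Isobaric: W = P ΔV = nR ΔT.
W = (3.37)(8.314)(224 − 405) = -5071 J.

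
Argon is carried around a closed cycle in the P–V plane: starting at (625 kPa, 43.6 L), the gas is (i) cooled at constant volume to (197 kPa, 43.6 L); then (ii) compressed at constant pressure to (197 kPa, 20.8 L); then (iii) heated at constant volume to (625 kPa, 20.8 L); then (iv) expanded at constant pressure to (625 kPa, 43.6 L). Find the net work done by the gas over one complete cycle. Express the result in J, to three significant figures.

Constant-volume legs do no work.
W(ii) = (197)(20.8 − 43.6) = -4492 J; W(iv) = (625)(43.6 − 20.8) = 14250 J.
W_net = -4492 + 14250 = 9758 J (the clockwise enclosed area).

W_net ≈ 9760 J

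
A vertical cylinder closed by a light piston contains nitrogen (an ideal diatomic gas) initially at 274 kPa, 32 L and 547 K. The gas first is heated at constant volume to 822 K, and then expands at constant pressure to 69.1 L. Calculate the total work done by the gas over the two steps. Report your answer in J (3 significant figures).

Step 1 (isochoric): W = 0 (constant volume).
After step 1: P = 411.8 kPa (V unchanged).
Step 2 (isobaric): W = PΔV = (411.8 kPa)(69.1 − 32 L) = 15276 J.
W_total = 0 + 15276 = 15276 J.

W_total ≈ 15300 J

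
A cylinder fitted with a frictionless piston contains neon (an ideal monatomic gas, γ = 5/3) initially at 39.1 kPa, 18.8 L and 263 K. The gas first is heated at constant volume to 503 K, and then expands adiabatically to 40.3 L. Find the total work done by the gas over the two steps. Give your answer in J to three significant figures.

W_total ≈ 840 J

Step 1 (isochoric): W = 0 (constant volume).
After step 1: P = 74.78 kPa (V unchanged).
Step 2 (adiabatic): W = (P₁V₁ − P₂V₂)/(γ−1) = (1406 − 845.6)/0.667 = 840.4 J.
W_total = 0 + 840.4 = 840.4 J.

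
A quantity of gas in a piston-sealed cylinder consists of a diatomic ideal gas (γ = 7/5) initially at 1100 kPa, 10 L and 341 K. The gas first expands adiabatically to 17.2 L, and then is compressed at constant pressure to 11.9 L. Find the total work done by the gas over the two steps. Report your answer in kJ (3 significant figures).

W_total ≈ 2.63 kJ

Step 1 (adiabatic): W = (P₁V₁ − P₂V₂)/(γ−1) = (11000 − 8855)/0.4 = 5363 J.
After step 1: P = 514.8 kPa, V = 17.2 L, T = 274.5 K.
Step 2 (isobaric): W = PΔV = (514.8 kPa)(11.9 − 17.2 L) = -2729 J.
W_total = 5363 − 2729 = 2634 J.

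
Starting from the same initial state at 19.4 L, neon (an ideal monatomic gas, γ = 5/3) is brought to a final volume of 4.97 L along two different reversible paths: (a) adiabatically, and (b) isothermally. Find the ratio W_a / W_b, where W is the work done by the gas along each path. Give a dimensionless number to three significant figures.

W_a / W_b ≈ 1.63

Path (a) adiabatic: W = P₁V₁(1 − (V₁/V₂)^(γ−1))/(γ−1) → W_a/(P₁V₁) = -2.219.
Path (b) isothermal: W = P₁V₁ ln(V₂/V₁) → W_b/(P₁V₁) = -1.362.
W_a / W_b = -2.219 / -1.362 = 1.629.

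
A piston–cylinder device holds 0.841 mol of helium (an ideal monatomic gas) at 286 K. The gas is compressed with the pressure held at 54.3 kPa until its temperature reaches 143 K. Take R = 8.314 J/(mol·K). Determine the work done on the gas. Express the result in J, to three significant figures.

W ≈ 1000 J

Isobaric: W = P ΔV = nR ΔT.
W = (0.841)(8.314)(143 − 286) = -999.9 J.
Work on gas = −W_by = 999.9 J.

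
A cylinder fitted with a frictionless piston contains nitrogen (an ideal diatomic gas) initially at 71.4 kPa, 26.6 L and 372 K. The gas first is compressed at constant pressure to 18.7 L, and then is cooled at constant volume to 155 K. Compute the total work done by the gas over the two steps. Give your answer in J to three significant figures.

W_total ≈ -564 J

Step 1 (isobaric): W = PΔV = (71.4 kPa)(18.7 − 26.6 L) = -564.1 J.
Step 2 (isochoric): W = 0 (constant volume).
W_total = -564.1 + 0 = -564.1 J.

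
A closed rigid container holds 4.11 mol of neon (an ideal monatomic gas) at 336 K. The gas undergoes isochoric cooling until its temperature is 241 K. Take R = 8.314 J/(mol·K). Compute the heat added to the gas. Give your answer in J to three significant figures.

Constant volume ⇒ W = 0, so Q = ΔU = nCᵥΔT with Cᵥ = 3R/2 = 12.47 J/(mol·K).
ΔU = (4.11)(12.47)(241 − 336) = -4869 J.

Q ≈ -4870 J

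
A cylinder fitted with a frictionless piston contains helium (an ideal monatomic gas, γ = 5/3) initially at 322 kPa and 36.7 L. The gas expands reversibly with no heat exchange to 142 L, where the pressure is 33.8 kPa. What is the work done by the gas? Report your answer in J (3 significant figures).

W ≈ 10500 J

Adiabatic: W = (P₁V₁ − P₂V₂)/(γ − 1) with γ = 5/3.
P₁V₁ = 11817 J, P₂V₂ = 4800 J.
W = (11817 − 4800) / 0.6667 = 10527 J.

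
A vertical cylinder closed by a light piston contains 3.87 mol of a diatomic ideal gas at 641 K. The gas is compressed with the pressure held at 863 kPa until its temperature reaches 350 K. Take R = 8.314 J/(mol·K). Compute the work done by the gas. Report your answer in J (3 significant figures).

Isobaric: W = P ΔV = nR ΔT.
W = (3.87)(8.314)(350 − 641) = -9363 J.

W ≈ -9360 J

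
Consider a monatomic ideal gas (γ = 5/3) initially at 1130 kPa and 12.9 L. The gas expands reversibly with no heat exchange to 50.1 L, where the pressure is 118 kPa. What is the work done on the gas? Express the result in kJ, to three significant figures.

W ≈ -13.0 kJ

Adiabatic: W = (P₁V₁ − P₂V₂)/(γ − 1) with γ = 5/3.
P₁V₁ = 14577 J, P₂V₂ = 5912 J.
W = (14577 − 5912) / 0.6667 = 12998 J.
Work on gas = −W_by = -12998 J.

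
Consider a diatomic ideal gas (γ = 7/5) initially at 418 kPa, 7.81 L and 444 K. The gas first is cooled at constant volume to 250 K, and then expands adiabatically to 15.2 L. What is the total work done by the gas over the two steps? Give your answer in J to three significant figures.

W_total ≈ 1070 J

Step 1 (isochoric): W = 0 (constant volume).
After step 1: P = 235.4 kPa (V unchanged).
Step 2 (adiabatic): W = (P₁V₁ − P₂V₂)/(γ−1) = (1838 − 1408)/0.4 = 1075 J.
W_total = 0 + 1075 = 1075 J.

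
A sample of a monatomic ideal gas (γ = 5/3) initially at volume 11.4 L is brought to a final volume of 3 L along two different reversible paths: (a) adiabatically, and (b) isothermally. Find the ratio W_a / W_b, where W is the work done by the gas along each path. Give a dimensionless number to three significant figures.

W_a / W_b ≈ 1.61

Path (a) adiabatic: W = P₁V₁(1 − (V₁/V₂)^(γ−1))/(γ−1) → W_a/(P₁V₁) = -2.153.
Path (b) isothermal: W = P₁V₁ ln(V₂/V₁) → W_b/(P₁V₁) = -1.335.
W_a / W_b = -2.153 / -1.335 = 1.613.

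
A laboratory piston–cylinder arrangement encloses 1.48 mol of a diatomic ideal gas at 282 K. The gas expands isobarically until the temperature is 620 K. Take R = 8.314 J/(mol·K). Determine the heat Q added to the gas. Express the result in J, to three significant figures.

Isobaric: W = nRΔT = (1.48)(8.314)(338) = 4159 J.
ΔU = nCᵥΔT with Cᵥ = 5R/2: ΔU = (1.48)(20.79)(338) = 10397 J.
Q = ΔU + W = 10397 + 4159 = 14556 J.

Q ≈ 14600 J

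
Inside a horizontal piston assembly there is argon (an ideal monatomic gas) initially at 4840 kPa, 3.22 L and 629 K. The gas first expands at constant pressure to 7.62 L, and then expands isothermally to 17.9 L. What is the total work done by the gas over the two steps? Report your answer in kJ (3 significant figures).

Step 1 (isobaric): W = PΔV = (4840 kPa)(7.62 − 3.22 L) = 21296 J.
After step 1: P = 4840 kPa, V = 7.62 L, T = 1489 K.
Step 2 (isothermal): W = P₁V₁ ln(V₂/V₁) = (36881) ln(17.9/7.62) = 31497 J.
W_total = 21296 + 31497 = 52793 J.

W_total ≈ 52.8 kJ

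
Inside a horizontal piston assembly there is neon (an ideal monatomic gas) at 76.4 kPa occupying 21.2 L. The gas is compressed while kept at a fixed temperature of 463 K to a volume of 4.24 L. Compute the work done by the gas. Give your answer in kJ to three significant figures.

W ≈ -2.61 kJ

Isothermal: W = nRT ln(V₂/V₁) = P₁V₁ ln(V₂/V₁).
P₁V₁ = (76.4 kPa)(21.2 L) = 1620 J.
W = 1620 × ln(4.24/21.2) = 1620 × -1.609
W_by_gas = -2607 J.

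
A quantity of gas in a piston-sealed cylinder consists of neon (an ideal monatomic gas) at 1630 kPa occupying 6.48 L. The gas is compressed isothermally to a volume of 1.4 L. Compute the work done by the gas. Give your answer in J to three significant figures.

Isothermal: W = nRT ln(V₂/V₁) = P₁V₁ ln(V₂/V₁).
P₁V₁ = (1630 kPa)(6.48 L) = 10562 J.
W = 10562 × ln(1.4/6.48) = 10562 × -1.532
W_by_gas = -16184 J.

W ≈ -16200 J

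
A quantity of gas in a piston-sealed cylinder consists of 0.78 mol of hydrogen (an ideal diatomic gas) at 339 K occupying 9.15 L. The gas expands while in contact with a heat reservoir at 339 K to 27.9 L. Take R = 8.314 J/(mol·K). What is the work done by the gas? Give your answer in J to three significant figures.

W ≈ 2450 J

Isothermal: W = nRT ln(V₂/V₁).
W = (0.78)(8.314)(339) × ln(27.9/9.15)
  = 2198 × 1.115
W_by_gas = 2451 J.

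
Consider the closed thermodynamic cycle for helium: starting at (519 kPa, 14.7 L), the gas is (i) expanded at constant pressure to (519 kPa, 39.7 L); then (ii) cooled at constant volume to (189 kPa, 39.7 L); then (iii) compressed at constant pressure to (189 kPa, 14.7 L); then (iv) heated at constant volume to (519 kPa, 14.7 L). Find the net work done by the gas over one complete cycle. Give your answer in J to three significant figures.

Constant-volume legs do no work.
W(i) = (519)(39.7 − 14.7) = 12975 J; W(iii) = (189)(14.7 − 39.7) = -4725 J.
W_net = 12975 − 4725 = 8250 J (the clockwise enclosed area).

W_net ≈ 8250 J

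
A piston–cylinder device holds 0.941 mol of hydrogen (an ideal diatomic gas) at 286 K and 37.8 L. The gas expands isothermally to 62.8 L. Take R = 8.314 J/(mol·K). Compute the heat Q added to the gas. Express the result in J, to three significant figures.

Q ≈ 1140 J

Isothermal ⇒ ΔU = 0, so Q = W = nRT ln(V₂/V₁).
Q = (0.941)(8.314)(286) ln(62.8/37.8) = 2238 × 0.5076 = 1136 J.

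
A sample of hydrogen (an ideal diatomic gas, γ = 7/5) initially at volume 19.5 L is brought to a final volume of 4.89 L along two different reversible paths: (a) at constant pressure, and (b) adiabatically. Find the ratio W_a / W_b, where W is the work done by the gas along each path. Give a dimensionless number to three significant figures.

Path (a) isobaric: W = P₁(V₂ − V₁) → W_a/(P₁V₁) = -0.7492.
Path (b) adiabatic: W = P₁V₁(1 − (V₁/V₂)^(γ−1))/(γ−1) → W_b/(P₁V₁) = -1.847.
W_a / W_b = -0.7492 / -1.847 = 0.4056.

W_a / W_b ≈ 0.406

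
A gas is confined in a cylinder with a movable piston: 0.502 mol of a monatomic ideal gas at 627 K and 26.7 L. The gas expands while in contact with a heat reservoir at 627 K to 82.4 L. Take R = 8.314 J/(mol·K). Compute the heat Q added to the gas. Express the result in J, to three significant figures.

Isothermal ⇒ ΔU = 0, so Q = W = nRT ln(V₂/V₁).
Q = (0.502)(8.314)(627) ln(82.4/26.7) = 2617 × 1.127 = 2949 J.

Q ≈ 2950 J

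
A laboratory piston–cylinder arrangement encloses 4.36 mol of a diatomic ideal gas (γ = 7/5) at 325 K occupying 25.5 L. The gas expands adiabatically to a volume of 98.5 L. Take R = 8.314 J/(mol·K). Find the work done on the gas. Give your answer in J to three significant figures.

W ≈ -12300 J

Adiabatic: TV^(γ−1) = const with γ = 7/5.
T₂ = T₁ (V₁/V₂)^(γ−1) = 325 × (25.5/98.5)^0.4 = 325 × 0.5824 = 189.3 K.
W_by = nCᵥ(T₁ − T₂) = (4.36)(20.79)(325 − 189.3) = 12299 J.
Work on gas = −W_by = -12299 J.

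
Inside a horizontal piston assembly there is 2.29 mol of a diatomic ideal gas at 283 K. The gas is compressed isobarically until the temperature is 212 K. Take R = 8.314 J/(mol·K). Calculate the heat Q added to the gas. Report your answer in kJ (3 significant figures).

Q ≈ -4.73 kJ

Isobaric: W = nRΔT = (2.29)(8.314)(-71) = -1352 J.
ΔU = nCᵥΔT with Cᵥ = 5R/2: ΔU = (2.29)(20.79)(-71) = -3379 J.
Q = ΔU + W = -3379 − 1352 = -4731 J.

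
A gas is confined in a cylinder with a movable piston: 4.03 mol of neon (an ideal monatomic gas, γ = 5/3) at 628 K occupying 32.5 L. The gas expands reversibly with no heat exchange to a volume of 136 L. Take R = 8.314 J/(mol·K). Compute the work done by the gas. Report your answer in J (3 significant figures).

Adiabatic: TV^(γ−1) = const with γ = 5/3.
T₂ = T₁ (V₁/V₂)^(γ−1) = 628 × (32.5/136)^0.667 = 628 × 0.3851 = 241.8 K.
W_by = nCᵥ(T₁ − T₂) = (4.03)(12.47)(628 − 241.8) = 19408 J.

W ≈ 19400 J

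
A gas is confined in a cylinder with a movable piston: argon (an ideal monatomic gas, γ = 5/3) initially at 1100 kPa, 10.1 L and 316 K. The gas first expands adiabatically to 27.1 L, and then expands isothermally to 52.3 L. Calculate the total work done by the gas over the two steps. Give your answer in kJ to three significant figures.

W_total ≈ 11.8 kJ

Step 1 (adiabatic): W = (P₁V₁ − P₂V₂)/(γ−1) = (11110 − 5754)/0.667 = 8034 J.
After step 1: P = 212.3 kPa, V = 27.1 L, T = 163.7 K.
Step 2 (isothermal): W = P₁V₁ ln(V₂/V₁) = (5754) ln(52.3/27.1) = 3783 J.
W_total = 8034 + 3783 = 11817 J.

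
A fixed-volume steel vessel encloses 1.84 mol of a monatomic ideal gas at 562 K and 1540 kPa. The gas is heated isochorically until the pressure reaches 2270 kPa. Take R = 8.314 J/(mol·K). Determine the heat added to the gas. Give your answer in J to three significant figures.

Q ≈ 6110 J

Constant volume ⇒ W = 0, so Q = ΔU = nCᵥΔT with Cᵥ = 3R/2 = 12.47 J/(mol·K).
At constant V, T₂/T₁ = P₂/P₁ ⇒ ΔT = T₁(P₂/P₁ − 1) = 562·(2270/1540 − 1) = 266.4 K.
ΔU = (1.84)(12.47)(266.4) = 6113 J.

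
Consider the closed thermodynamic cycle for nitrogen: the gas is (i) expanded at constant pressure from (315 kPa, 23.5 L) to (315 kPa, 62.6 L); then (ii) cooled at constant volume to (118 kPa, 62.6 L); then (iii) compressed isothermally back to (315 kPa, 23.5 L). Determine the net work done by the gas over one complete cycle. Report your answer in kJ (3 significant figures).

Leg (i): W = PΔV = (315)(62.6 − 23.5) = 12316 J.
Leg (ii): W = 0.
Leg (iii): W = PᵢVᵢ ln(V_f/Vᵢ) = (7387) ln(23.5/62.6) = -7237 J.
W_net = 12316 − 7237 = 5079 J.

W_net ≈ 5.08 kJ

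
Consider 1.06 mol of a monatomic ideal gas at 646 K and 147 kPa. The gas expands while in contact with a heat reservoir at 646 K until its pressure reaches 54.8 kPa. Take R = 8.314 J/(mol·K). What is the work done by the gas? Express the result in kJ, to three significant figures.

W ≈ 5.62 kJ

Isothermal process: W = nRT ln(V₂/V₁) = nRT ln(P₁/P₂).
W = (1.06)(8.314)(646) × ln(147/54.8)
  = 5693 × ln(2.682) = 5693 × 0.9867
W_by_gas = 5618 J.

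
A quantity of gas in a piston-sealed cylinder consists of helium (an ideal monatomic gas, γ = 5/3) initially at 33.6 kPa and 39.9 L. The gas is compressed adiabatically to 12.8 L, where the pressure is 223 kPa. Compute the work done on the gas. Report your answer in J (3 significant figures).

Adiabatic: W = (P₁V₁ − P₂V₂)/(γ − 1) with γ = 5/3.
P₁V₁ = 1341 J, P₂V₂ = 2854 J.
W = (1341 − 2854) / 0.6667 = -2271 J.
Work on gas = −W_by = 2271 J.

W ≈ 2270 J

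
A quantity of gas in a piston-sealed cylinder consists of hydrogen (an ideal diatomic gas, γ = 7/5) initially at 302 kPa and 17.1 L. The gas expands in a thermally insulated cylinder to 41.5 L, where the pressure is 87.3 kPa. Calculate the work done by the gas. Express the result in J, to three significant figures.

Adiabatic: W = (P₁V₁ − P₂V₂)/(γ − 1) with γ = 7/5.
P₁V₁ = 5164 J, P₂V₂ = 3623 J.
W = (5164 − 3623) / 0.4 = 3853 J.

W ≈ 3850 J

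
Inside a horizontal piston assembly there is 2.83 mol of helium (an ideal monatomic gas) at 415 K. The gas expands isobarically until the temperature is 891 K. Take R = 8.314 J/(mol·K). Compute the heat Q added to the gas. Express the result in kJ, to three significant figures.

Isobaric: W = nRΔT = (2.83)(8.314)(476) = 11200 J.
ΔU = nCᵥΔT with Cᵥ = 3R/2: ΔU = (2.83)(12.47)(476) = 16799 J.
Q = ΔU + W = 16799 + 11200 = 27999 J.

Q ≈ 28.0 kJ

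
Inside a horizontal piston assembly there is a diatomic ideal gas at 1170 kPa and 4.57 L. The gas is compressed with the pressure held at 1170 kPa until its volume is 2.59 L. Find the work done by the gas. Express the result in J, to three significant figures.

Isobaric: W = P ΔV.
W = (1170 kPa)(2.59 − 4.57 L) = (1170)(-1.98) = -2317 J.

W ≈ -2320 J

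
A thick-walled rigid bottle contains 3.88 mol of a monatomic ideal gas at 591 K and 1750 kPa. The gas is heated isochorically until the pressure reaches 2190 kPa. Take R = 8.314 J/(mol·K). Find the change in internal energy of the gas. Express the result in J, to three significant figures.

ΔU ≈ 7190 J

Constant volume ⇒ W = 0, so Q = ΔU = nCᵥΔT with Cᵥ = 3R/2 = 12.47 J/(mol·K).
At constant V, T₂/T₁ = P₂/P₁ ⇒ ΔT = T₁(P₂/P₁ − 1) = 591·(2190/1750 − 1) = 148.6 K.
ΔU = (3.88)(12.47)(148.6) = 7190 J.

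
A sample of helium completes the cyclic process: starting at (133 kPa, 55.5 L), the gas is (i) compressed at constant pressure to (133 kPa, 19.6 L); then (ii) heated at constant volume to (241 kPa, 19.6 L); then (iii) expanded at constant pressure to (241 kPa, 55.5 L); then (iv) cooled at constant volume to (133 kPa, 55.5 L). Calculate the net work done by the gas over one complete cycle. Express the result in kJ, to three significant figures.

W_net ≈ 3.88 kJ

Constant-volume legs do no work.
W(i) = (133)(19.6 − 55.5) = -4775 J; W(iii) = (241)(55.5 − 19.6) = 8652 J.
W_net = -4775 + 8652 = 3877 J (the clockwise enclosed area).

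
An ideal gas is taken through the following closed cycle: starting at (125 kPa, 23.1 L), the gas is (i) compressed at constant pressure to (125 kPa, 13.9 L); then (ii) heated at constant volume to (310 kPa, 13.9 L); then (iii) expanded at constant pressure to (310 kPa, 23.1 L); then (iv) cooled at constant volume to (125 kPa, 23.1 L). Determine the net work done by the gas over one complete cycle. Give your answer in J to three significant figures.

Constant-volume legs do no work.
W(i) = (125)(13.9 − 23.1) = -1150 J; W(iii) = (310)(23.1 − 13.9) = 2852 J.
W_net = -1150 + 2852 = 1702 J (the clockwise enclosed area).

W_net ≈ 1700 J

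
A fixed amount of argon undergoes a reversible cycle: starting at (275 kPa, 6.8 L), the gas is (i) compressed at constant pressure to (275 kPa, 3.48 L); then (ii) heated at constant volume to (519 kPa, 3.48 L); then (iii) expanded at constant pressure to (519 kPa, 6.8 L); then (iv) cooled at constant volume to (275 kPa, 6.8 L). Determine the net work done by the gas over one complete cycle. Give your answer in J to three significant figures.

W_net ≈ 810 J

Constant-volume legs do no work.
W(i) = (275)(3.48 − 6.8) = -913 J; W(iii) = (519)(6.8 − 3.48) = 1723 J.
W_net = -913 + 1723 = 810.1 J (the clockwise enclosed area).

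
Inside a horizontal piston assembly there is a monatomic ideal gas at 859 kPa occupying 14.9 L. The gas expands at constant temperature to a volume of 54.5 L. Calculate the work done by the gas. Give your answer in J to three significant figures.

W ≈ 16600 J

Isothermal: W = nRT ln(V₂/V₁) = P₁V₁ ln(V₂/V₁).
P₁V₁ = (859 kPa)(14.9 L) = 12799 J.
W = 12799 × ln(54.5/14.9) = 12799 × 1.297
W_by_gas = 16598 J.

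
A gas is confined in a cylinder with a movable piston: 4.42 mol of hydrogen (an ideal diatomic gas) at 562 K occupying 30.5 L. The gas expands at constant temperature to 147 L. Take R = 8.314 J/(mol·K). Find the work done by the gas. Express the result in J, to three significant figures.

Isothermal: W = nRT ln(V₂/V₁).
W = (4.42)(8.314)(562) × ln(147/30.5)
  = 20652 × 1.573
W_by_gas = 32480 J.

W ≈ 32500 J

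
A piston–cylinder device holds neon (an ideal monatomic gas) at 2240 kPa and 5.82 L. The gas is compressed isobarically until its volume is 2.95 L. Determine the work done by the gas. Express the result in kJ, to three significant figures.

W ≈ -6.43 kJ

Isobaric: W = P ΔV.
W = (2240 kPa)(2.95 − 5.82 L) = (2240)(-2.87) = -6429 J.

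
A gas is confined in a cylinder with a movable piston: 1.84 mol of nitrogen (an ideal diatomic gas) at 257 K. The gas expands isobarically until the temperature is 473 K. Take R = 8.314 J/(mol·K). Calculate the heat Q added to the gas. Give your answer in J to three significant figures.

Isobaric: W = nRΔT = (1.84)(8.314)(216) = 3304 J.
ΔU = nCᵥΔT with Cᵥ = 5R/2: ΔU = (1.84)(20.79)(216) = 8261 J.
Q = ΔU + W = 8261 + 3304 = 11565 J.

Q ≈ 11600 J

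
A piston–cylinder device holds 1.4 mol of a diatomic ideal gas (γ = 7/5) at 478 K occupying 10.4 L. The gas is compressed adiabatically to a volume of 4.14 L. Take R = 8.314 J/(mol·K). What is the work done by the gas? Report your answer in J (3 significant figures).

W ≈ -6200 J

Adiabatic: TV^(γ−1) = const with γ = 7/5.
T₂ = T₁ (V₁/V₂)^(γ−1) = 478 × (10.4/4.14)^0.4 = 478 × 1.445 = 690.9 K.
W_by = nCᵥ(T₁ − T₂) = (1.4)(20.79)(478 − 690.9) = -6196 J.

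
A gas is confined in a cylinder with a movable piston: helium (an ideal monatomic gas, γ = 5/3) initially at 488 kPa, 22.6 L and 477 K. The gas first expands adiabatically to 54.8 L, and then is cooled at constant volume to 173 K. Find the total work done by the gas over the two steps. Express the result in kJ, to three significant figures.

W_total ≈ 7.38 kJ

Step 1 (adiabatic): W = (P₁V₁ − P₂V₂)/(γ−1) = (11029 − 6111)/0.667 = 7377 J.
Step 2 (isochoric): W = 0 (constant volume).
W_total = 7377 + 0 = 7377 J.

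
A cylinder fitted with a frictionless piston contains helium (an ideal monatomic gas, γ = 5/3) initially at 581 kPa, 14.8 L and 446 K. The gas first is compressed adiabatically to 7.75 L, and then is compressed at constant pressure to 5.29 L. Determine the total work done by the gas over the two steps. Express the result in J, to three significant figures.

W_total ≈ -11200 J

Step 1 (adiabatic): W = (P₁V₁ − P₂V₂)/(γ−1) = (8599 − 13236)/0.667 = -6955 J.
After step 1: P = 1708 kPa, V = 7.75 L, T = 686.5 K.
Step 2 (isobaric): W = PΔV = (1708 kPa)(5.29 − 7.75 L) = -4201 J.
W_total = -6955 − 4201 = -11156 J.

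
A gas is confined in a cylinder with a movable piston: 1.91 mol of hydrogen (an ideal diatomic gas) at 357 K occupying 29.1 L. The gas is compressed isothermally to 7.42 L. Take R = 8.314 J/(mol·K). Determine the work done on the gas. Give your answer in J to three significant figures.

Isothermal: W = nRT ln(V₂/V₁).
W = (1.91)(8.314)(357) × ln(7.42/29.1)
  = 5669 × -1.367
W_by_gas = -7747 J; work on gas = −W_by = 7747 J.

W ≈ 7750 J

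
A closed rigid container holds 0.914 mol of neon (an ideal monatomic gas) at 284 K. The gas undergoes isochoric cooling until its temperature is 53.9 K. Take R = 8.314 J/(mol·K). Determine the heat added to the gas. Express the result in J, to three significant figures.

Q ≈ -2620 J

Constant volume ⇒ W = 0, so Q = ΔU = nCᵥΔT with Cᵥ = 3R/2 = 12.47 J/(mol·K).
ΔU = (0.914)(12.47)(53.9 − 284) = -2623 J.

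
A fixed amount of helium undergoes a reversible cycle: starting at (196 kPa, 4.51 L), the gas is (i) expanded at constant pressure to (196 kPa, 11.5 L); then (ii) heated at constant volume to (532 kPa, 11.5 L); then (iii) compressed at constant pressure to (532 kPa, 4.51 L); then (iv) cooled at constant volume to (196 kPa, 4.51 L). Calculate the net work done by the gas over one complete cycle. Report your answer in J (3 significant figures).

W_net ≈ -2350 J

Constant-volume legs do no work.
W(i) = (196)(11.5 − 4.51) = 1370 J; W(iii) = (532)(4.51 − 11.5) = -3719 J.
W_net = 1370 − 3719 = -2349 J (the counter-clockwise enclosed area).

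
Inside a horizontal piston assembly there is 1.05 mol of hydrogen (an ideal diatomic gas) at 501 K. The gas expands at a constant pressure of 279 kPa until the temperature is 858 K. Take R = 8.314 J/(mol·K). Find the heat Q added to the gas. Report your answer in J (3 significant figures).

Isobaric: W = nRΔT = (1.05)(8.314)(357) = 3117 J.
ΔU = nCᵥΔT with Cᵥ = 5R/2: ΔU = (1.05)(20.79)(357) = 7791 J.
Q = ΔU + W = 7791 + 3117 = 10908 J.

Q ≈ 10900 J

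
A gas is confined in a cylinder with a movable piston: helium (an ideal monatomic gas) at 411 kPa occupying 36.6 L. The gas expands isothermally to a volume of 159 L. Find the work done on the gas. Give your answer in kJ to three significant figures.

W ≈ -22.1 kJ

Isothermal: W = nRT ln(V₂/V₁) = P₁V₁ ln(V₂/V₁).
P₁V₁ = (411 kPa)(36.6 L) = 15043 J.
W = 15043 × ln(159/36.6) = 15043 × 1.469
W_by_gas = 22095 J; work on gas = −W_by = -22095 J.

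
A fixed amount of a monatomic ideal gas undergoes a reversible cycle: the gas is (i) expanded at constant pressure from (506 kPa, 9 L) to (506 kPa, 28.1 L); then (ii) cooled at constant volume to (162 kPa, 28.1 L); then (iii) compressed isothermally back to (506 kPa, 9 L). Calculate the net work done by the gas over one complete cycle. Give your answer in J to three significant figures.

Leg (i): W = PΔV = (506)(28.1 − 9) = 9665 J.
Leg (ii): W = 0.
Leg (iii): W = PᵢVᵢ ln(V_f/Vᵢ) = (4552) ln(9/28.1) = -5183 J.
W_net = 9665 − 5183 = 4482 J.

W_net ≈ 4480 J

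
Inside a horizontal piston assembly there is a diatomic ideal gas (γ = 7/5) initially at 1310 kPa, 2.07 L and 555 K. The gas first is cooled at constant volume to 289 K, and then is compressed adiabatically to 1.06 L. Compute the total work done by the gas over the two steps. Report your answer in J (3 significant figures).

W_total ≈ -1080 J

Step 1 (isochoric): W = 0 (constant volume).
After step 1: P = 682.1 kPa (V unchanged).
Step 2 (adiabatic): W = (P₁V₁ − P₂V₂)/(γ−1) = (1412 − 1845)/0.4 = -1084 J.
W_total = 0 − 1084 = -1084 J.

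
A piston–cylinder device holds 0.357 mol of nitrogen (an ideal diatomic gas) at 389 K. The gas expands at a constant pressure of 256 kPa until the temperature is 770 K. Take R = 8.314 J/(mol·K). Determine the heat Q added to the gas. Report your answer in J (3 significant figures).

Isobaric: W = nRΔT = (0.357)(8.314)(381) = 1131 J.
ΔU = nCᵥΔT with Cᵥ = 5R/2: ΔU = (0.357)(20.79)(381) = 2827 J.
Q = ΔU + W = 2827 + 1131 = 3958 J.

Q ≈ 3960 J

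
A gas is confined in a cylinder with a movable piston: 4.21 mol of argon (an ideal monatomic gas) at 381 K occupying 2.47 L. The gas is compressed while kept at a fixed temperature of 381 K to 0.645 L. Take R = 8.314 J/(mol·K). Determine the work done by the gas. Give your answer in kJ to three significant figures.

Isothermal: W = nRT ln(V₂/V₁).
W = (4.21)(8.314)(381) × ln(0.645/2.47)
  = 13336 × -1.343
W_by_gas = -17906 J.

W ≈ -17.9 kJ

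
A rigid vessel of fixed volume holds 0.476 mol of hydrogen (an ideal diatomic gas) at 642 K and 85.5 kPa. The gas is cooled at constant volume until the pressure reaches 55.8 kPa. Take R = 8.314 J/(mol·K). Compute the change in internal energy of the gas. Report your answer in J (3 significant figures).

Constant volume ⇒ W = 0, so Q = ΔU = nCᵥΔT with Cᵥ = 5R/2 = 20.79 J/(mol·K).
At constant V, T₂/T₁ = P₂/P₁ ⇒ ΔT = T₁(P₂/P₁ − 1) = 642·(55.8/85.5 − 1) = -223 K.
ΔU = (0.476)(20.79)(-223) = -2206 J.

ΔU ≈ -2210 J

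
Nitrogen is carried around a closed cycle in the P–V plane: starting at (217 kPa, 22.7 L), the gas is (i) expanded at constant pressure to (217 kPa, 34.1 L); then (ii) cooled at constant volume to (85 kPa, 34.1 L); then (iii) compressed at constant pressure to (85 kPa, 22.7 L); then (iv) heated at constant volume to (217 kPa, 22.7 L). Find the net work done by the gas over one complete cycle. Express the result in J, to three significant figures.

W_net ≈ 1500 J

Constant-volume legs do no work.
W(i) = (217)(34.1 − 22.7) = 2474 J; W(iii) = (85)(22.7 − 34.1) = -969 J.
W_net = 2474 − 969 = 1505 J (the clockwise enclosed area).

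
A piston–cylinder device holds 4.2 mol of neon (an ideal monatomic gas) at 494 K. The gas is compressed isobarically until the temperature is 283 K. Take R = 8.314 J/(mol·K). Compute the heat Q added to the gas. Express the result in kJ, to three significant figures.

Q ≈ -18.4 kJ

Isobaric: W = nRΔT = (4.2)(8.314)(-211) = -7368 J.
ΔU = nCᵥΔT with Cᵥ = 3R/2: ΔU = (4.2)(12.47)(-211) = -11052 J.
Q = ΔU + W = -11052 − 7368 = -18420 J.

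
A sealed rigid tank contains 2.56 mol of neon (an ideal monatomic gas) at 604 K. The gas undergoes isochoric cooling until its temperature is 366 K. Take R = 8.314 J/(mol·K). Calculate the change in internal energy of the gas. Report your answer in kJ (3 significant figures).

Constant volume ⇒ W = 0, so Q = ΔU = nCᵥΔT with Cᵥ = 3R/2 = 12.47 J/(mol·K).
ΔU = (2.56)(12.47)(366 − 604) = -7598 J.

ΔU ≈ -7.60 kJ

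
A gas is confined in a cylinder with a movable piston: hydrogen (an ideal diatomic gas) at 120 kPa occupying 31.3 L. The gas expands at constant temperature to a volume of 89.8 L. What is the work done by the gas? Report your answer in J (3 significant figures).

W ≈ 3960 J

Isothermal: W = nRT ln(V₂/V₁) = P₁V₁ ln(V₂/V₁).
P₁V₁ = (120 kPa)(31.3 L) = 3756 J.
W = 3756 × ln(89.8/31.3) = 3756 × 1.054
W_by_gas = 3959 J.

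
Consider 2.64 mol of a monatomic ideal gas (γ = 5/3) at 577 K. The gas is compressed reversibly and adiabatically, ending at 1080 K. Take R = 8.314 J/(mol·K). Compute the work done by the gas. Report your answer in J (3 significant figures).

Adiabatic ⇒ Q = 0, so W_by = −ΔU = nCᵥ(T₁ − T₂).
Cᵥ = 3R/2 = 12.47 J/(mol·K).
W = (2.64)(12.47)(577 − 1080) = -16560 J.

W ≈ -16600 J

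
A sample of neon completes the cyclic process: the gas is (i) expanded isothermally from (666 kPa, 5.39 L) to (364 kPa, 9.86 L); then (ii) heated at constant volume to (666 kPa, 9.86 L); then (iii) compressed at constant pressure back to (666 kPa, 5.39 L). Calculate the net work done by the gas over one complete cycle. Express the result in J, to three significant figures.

W_net ≈ -809 J

Leg (i): W = PᵢVᵢ ln(V_f/Vᵢ) = (3590) ln(9.86/5.39) = 2168 J.
Leg (ii): W = 0.
Leg (iii): W = PΔV = (666)(5.39 − 9.86) = -2977 J.
W_net = 2168 − 2977 = -809 J.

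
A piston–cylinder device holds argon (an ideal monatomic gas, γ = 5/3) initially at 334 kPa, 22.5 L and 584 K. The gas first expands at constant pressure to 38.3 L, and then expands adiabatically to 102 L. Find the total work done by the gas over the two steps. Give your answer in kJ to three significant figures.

Step 1 (isobaric): W = PΔV = (334 kPa)(38.3 − 22.5 L) = 5277 J.
After step 1: P = 334 kPa, V = 38.3 L, T = 994.1 K.
Step 2 (adiabatic): W = (P₁V₁ − P₂V₂)/(γ−1) = (12792 − 6658)/0.667 = 9201 J.
W_total = 5277 + 9201 = 14478 J.

W_total ≈ 14.5 kJ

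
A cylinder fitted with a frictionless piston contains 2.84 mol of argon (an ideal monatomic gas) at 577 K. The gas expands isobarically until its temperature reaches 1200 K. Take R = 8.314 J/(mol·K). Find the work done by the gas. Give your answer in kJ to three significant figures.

Isobaric: W = P ΔV = nR ΔT.
W = (2.84)(8.314)(1200 − 577) = 14710 J.

W ≈ 14.7 kJ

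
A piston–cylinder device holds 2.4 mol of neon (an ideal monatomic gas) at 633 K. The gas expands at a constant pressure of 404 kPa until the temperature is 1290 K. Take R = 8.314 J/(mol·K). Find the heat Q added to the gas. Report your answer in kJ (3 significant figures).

Isobaric: W = nRΔT = (2.4)(8.314)(657) = 13110 J.
ΔU = nCᵥΔT with Cᵥ = 3R/2: ΔU = (2.4)(12.47)(657) = 19664 J.
Q = ΔU + W = 19664 + 13110 = 32774 J.

Q ≈ 32.8 kJ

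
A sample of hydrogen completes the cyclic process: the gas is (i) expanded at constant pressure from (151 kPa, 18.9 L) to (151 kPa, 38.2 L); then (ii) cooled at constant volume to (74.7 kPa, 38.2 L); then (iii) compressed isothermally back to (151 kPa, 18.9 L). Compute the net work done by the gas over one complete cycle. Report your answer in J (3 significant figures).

W_net ≈ 906 J

Leg (i): W = PΔV = (151)(38.2 − 18.9) = 2914 J.
Leg (ii): W = 0.
Leg (iii): W = PᵢVᵢ ln(V_f/Vᵢ) = (2854) ln(18.9/38.2) = -2008 J.
W_net = 2914 − 2008 = 906.3 J.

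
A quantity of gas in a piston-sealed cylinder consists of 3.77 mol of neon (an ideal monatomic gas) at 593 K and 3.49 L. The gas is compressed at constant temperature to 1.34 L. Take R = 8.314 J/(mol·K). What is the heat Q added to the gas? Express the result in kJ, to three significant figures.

Isothermal ⇒ ΔU = 0, so Q = W = nRT ln(V₂/V₁).
Q = (3.77)(8.314)(593) ln(1.34/3.49) = 18587 × -0.9572 = -17792 J.

Q ≈ -17.8 kJ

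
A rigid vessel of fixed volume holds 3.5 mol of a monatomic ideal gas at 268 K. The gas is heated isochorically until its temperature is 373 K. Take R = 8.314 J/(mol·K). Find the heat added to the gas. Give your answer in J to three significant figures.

Q ≈ 4580 J

Constant volume ⇒ W = 0, so Q = ΔU = nCᵥΔT with Cᵥ = 3R/2 = 12.47 J/(mol·K).
ΔU = (3.5)(12.47)(373 − 268) = 4583 J.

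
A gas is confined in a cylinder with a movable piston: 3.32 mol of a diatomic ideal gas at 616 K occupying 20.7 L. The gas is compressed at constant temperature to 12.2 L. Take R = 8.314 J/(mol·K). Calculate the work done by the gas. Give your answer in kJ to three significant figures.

W ≈ -8.99 kJ

Isothermal: W = nRT ln(V₂/V₁).
W = (3.32)(8.314)(616) × ln(12.2/20.7)
  = 17003 × -0.5287
W_by_gas = -8990 J.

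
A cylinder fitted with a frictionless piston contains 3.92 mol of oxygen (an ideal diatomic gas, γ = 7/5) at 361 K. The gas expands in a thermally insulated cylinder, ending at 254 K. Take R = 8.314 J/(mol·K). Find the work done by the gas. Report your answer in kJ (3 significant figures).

W ≈ 8.72 kJ

Adiabatic ⇒ Q = 0, so W_by = −ΔU = nCᵥ(T₁ − T₂).
Cᵥ = 5R/2 = 20.79 J/(mol·K).
W = (3.92)(20.79)(361 − 254) = 8718 J.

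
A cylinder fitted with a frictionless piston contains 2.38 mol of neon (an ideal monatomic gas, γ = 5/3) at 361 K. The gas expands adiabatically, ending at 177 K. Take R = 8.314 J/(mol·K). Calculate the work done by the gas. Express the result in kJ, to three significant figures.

Adiabatic ⇒ Q = 0, so W_by = −ΔU = nCᵥ(T₁ − T₂).
Cᵥ = 3R/2 = 12.47 J/(mol·K).
W = (2.38)(12.47)(361 − 177) = 5461 J.

W ≈ 5.46 kJ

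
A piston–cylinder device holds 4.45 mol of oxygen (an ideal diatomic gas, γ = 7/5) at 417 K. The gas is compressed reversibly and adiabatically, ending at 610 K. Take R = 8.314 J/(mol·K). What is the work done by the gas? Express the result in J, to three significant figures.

Adiabatic ⇒ Q = 0, so W_by = −ΔU = nCᵥ(T₁ − T₂).
Cᵥ = 5R/2 = 20.79 J/(mol·K).
W = (4.45)(20.79)(417 − 610) = -17851 J.

W ≈ -17900 J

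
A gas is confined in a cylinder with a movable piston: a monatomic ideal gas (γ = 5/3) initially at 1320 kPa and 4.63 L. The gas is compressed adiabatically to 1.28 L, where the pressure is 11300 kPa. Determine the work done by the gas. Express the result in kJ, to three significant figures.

Adiabatic: W = (P₁V₁ − P₂V₂)/(γ − 1) with γ = 5/3.
P₁V₁ = 6112 J, P₂V₂ = 14464 J.
W = (6112 − 14464) / 0.6667 = -12529 J.

W ≈ -12.5 kJ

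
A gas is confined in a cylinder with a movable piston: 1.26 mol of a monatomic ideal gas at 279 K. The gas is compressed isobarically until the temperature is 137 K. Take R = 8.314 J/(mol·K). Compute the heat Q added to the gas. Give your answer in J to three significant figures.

Q ≈ -3720 J

Isobaric: W = nRΔT = (1.26)(8.314)(-142) = -1488 J.
ΔU = nCᵥΔT with Cᵥ = 3R/2: ΔU = (1.26)(12.47)(-142) = -2231 J.
Q = ΔU + W = -2231 − 1488 = -3719 J.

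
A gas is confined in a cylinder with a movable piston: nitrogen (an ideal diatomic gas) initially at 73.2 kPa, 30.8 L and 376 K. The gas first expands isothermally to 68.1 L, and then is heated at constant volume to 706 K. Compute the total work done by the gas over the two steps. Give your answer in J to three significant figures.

Step 1 (isothermal): W = P₁V₁ ln(V₂/V₁) = (2255) ln(68.1/30.8) = 1789 J.
Step 2 (isochoric): W = 0 (constant volume).
W_total = 1789 + 0 = 1789 J.

W_total ≈ 1790 J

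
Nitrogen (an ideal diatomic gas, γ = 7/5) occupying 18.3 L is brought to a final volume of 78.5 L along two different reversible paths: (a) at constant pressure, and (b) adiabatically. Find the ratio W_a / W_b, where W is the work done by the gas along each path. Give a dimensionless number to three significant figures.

W_a / W_b ≈ 2.98

Path (a) isobaric: W = P₁(V₂ − V₁) → W_a/(P₁V₁) = 3.29.
Path (b) adiabatic: W = P₁V₁(1 − (V₁/V₂)^(γ−1))/(γ−1) → W_b/(P₁V₁) = 1.104.
W_a / W_b = 3.29 / 1.104 = 2.98.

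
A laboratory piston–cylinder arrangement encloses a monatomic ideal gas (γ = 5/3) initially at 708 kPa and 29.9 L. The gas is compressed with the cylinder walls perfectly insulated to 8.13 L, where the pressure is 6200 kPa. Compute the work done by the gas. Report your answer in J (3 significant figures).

W ≈ -43900 J

Adiabatic: W = (P₁V₁ − P₂V₂)/(γ − 1) with γ = 5/3.
P₁V₁ = 21169 J, P₂V₂ = 50406 J.
W = (21169 − 50406) / 0.6667 = -43855 J.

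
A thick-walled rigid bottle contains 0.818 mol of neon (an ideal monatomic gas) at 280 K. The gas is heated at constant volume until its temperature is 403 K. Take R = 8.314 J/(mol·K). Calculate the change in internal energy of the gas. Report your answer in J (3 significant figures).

ΔU ≈ 1250 J

Constant volume ⇒ W = 0, so Q = ΔU = nCᵥΔT with Cᵥ = 3R/2 = 12.47 J/(mol·K).
ΔU = (0.818)(12.47)(403 − 280) = 1255 J.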